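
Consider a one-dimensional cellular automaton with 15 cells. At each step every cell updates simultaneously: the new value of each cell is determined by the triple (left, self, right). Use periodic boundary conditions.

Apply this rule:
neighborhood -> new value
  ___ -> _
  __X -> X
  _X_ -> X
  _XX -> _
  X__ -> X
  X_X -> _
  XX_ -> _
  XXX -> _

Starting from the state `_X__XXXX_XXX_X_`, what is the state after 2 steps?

____X_______X__

step 1: XXXX_________XX
step 2: ____X_______X__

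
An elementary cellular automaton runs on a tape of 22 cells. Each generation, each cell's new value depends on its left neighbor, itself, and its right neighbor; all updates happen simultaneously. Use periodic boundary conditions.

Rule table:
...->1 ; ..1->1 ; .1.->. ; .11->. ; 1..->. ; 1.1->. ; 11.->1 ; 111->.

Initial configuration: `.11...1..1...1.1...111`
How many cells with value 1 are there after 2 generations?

10

generation 1: ..1.11..1..11....11..1
generation 2: .1...1.1..1.1.111.1.1.
count of 1: 10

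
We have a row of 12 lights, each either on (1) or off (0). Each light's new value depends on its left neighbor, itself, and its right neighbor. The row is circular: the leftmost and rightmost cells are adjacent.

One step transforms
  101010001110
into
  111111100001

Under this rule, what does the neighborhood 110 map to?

0

At position 10 the neighborhood is 110; the next row has 0 there.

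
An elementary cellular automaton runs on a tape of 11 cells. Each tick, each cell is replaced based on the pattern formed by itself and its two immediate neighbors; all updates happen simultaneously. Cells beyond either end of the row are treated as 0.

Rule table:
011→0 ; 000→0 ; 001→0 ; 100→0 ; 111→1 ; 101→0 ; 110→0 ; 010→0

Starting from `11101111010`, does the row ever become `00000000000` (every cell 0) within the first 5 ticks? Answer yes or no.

01000110000
00000000000
all cells are 0 at tick 2

yes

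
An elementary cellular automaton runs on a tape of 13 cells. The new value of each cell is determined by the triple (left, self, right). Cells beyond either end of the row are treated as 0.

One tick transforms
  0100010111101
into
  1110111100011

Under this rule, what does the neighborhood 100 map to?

At position 2 the neighborhood is 100; the next row has 1 there.

1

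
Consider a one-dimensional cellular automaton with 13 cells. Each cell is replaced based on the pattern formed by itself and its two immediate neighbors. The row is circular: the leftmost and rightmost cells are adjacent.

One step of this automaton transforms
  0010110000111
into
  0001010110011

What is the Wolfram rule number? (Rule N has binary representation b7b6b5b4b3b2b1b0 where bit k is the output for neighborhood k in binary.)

225

position 11: 111 → 1  (bit 7 = 1)
position 5: 110 → 1  (bit 6 = 1)
position 3: 101 → 1  (bit 5 = 1)
position 0: 100 → 0  (bit 4 = 0)
position 4: 011 → 0  (bit 3 = 0)
position 2: 010 → 0  (bit 2 = 0)
position 1: 001 → 0  (bit 1 = 0)
position 7: 000 → 1  (bit 0 = 1)
bits b7..b0 = 11100001 = 225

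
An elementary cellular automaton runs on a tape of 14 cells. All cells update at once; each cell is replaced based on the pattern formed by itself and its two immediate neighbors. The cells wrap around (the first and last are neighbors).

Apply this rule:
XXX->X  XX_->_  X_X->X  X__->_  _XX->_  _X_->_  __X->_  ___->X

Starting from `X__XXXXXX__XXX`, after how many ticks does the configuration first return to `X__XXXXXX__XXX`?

14

____XXXX____XX
_XX__XX__XX___
____________XX
_XXXXXXXXXX___
__XXXXXXXX__XX
___XXXXXX_____
XX__XXXX__XXXX
X____XX____XXX
__XX____XX__XX
_____XX_______
XXXX____XXXXXX
XXX__XX__XXXXX
XX________XXXX
X__XXXXXX__XXX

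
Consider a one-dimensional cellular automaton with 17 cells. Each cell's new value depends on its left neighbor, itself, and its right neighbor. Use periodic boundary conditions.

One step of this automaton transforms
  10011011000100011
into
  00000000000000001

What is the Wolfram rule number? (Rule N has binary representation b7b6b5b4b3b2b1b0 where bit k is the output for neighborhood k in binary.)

128

position 16: 111 → 1  (bit 7 = 1)
position 0: 110 → 0  (bit 6 = 0)
position 5: 101 → 0  (bit 5 = 0)
position 1: 100 → 0  (bit 4 = 0)
position 3: 011 → 0  (bit 3 = 0)
position 11: 010 → 0  (bit 2 = 0)
position 2: 001 → 0  (bit 1 = 0)
position 9: 000 → 0  (bit 0 = 0)
bits b7..b0 = 10000000 = 128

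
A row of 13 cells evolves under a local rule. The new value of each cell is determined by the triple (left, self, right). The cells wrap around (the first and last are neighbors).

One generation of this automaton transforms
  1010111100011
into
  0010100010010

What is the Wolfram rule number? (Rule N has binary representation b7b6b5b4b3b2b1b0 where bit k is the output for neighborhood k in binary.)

position 5: 111 → 0  (bit 7 = 0)
position 0: 110 → 0  (bit 6 = 0)
position 1: 101 → 0  (bit 5 = 0)
position 8: 100 → 1  (bit 4 = 1)
position 4: 011 → 1  (bit 3 = 1)
position 2: 010 → 1  (bit 2 = 1)
position 10: 001 → 0  (bit 1 = 0)
position 9: 000 → 0  (bit 0 = 0)
bits b7..b0 = 00011100 = 28

28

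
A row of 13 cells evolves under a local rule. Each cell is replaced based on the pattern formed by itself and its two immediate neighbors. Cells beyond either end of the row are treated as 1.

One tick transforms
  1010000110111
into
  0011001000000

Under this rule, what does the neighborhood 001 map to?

1

At position 6 the neighborhood is 001; the next row has 1 there.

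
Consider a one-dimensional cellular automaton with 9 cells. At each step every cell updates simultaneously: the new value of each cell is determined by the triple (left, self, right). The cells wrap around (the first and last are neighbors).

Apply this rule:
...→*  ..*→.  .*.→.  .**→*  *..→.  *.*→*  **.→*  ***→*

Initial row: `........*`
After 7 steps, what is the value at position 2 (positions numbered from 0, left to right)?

.******..
.******.*
********.
*********
*********  (fixed point — unchanged through step 7)
position 2 holds *

*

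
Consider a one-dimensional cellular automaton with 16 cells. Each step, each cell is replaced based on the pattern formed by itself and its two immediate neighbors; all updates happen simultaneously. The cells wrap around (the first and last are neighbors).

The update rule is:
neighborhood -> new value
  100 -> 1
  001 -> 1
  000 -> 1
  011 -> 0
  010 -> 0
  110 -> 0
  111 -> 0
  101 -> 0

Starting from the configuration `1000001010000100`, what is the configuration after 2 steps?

step 1: 0111110001111011
step 2: 0000001110000000

0000001110000000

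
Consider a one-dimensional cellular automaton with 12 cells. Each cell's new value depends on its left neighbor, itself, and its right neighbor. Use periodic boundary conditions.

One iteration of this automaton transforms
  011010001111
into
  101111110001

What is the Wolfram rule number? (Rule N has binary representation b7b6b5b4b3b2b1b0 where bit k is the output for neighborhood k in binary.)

119

position 9: 111 → 0  (bit 7 = 0)
position 2: 110 → 1  (bit 6 = 1)
position 0: 101 → 1  (bit 5 = 1)
position 5: 100 → 1  (bit 4 = 1)
position 1: 011 → 0  (bit 3 = 0)
position 4: 010 → 1  (bit 2 = 1)
position 7: 001 → 1  (bit 1 = 1)
position 6: 000 → 1  (bit 0 = 1)
bits b7..b0 = 01110111 = 119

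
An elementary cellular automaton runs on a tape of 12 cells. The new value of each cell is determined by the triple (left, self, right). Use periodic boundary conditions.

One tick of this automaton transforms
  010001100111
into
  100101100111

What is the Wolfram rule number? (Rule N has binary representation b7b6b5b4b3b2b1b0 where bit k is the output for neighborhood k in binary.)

position 10: 111 → 1  (bit 7 = 1)
position 6: 110 → 1  (bit 6 = 1)
position 0: 101 → 1  (bit 5 = 1)
position 2: 100 → 0  (bit 4 = 0)
position 5: 011 → 1  (bit 3 = 1)
position 1: 010 → 0  (bit 2 = 0)
position 4: 001 → 0  (bit 1 = 0)
position 3: 000 → 1  (bit 0 = 1)
bits b7..b0 = 11101001 = 233

233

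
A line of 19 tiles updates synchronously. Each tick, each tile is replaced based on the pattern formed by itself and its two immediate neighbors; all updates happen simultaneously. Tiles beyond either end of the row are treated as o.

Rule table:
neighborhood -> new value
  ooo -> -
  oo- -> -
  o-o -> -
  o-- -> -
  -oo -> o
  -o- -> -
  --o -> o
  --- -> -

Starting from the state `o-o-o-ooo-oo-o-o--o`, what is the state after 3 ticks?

------o---o------oo
-----o---o------oo-
----o---o------oo--

----o---o------oo--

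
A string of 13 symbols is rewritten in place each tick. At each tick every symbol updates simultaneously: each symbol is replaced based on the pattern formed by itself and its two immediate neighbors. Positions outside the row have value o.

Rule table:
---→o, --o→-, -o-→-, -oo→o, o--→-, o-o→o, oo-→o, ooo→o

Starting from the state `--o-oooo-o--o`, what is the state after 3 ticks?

tick 1: ---oooooo---o
tick 2: -o-oooooo-o-o
tick 3: o-oooooooo-oo

o-oooooooo-oo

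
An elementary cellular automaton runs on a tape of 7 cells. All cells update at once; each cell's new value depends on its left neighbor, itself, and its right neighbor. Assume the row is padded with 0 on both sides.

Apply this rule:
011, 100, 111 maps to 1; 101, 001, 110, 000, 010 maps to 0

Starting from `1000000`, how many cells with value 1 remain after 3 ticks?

0100000
0010000
0001000
count of 1: 1

1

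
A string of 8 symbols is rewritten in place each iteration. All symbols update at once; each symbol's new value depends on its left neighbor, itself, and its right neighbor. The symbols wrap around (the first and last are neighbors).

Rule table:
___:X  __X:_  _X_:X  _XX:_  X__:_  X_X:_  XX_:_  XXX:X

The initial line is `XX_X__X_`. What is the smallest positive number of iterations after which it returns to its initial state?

2

___X__X_
XX_X__X_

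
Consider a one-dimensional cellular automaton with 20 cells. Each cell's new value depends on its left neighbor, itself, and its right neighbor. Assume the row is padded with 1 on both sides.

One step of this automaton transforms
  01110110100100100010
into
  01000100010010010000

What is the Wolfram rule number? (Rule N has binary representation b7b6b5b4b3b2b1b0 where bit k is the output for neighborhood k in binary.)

position 2: 111 → 0  (bit 7 = 0)
position 3: 110 → 0  (bit 6 = 0)
position 0: 101 → 0  (bit 5 = 0)
position 9: 100 → 1  (bit 4 = 1)
position 1: 011 → 1  (bit 3 = 1)
position 8: 010 → 0  (bit 2 = 0)
position 10: 001 → 0  (bit 1 = 0)
position 16: 000 → 0  (bit 0 = 0)
bits b7..b0 = 00011000 = 24

24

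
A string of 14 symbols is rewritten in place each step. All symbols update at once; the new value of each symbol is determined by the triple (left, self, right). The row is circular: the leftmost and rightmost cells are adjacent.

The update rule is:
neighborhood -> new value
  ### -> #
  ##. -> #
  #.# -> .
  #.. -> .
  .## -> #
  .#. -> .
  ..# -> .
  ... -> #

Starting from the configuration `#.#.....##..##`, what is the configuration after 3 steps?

#...###.##..##
#.#.###.##..##
#...###.##..##

#...###.##..##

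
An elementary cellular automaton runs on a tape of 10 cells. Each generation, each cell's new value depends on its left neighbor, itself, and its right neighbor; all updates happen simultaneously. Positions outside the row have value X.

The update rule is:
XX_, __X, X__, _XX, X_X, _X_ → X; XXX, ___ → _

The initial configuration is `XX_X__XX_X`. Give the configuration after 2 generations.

_XXXXXXXXX
XX________

XX________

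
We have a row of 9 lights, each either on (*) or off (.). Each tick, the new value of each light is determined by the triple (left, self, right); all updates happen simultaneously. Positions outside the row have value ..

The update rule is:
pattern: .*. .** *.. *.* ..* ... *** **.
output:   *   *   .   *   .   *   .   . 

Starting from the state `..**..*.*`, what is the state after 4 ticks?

*.*...***
***.*.*..
*..****.*
*..*...**

*..*...**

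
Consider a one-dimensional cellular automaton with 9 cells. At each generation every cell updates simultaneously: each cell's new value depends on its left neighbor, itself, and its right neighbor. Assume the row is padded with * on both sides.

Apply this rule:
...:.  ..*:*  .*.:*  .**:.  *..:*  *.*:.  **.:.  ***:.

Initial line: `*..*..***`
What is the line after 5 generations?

.*****...
......*.*
*....**..
.*..*..**
.******..

.******..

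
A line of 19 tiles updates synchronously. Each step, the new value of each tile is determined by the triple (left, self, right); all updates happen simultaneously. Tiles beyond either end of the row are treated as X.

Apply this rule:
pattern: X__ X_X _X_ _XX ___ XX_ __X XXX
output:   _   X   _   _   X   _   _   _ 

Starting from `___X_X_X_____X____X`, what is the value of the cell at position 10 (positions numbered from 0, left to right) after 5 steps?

X

_X__X_X__XXX___XX__
X____X_______X_____
__XX___XXXXX___XXX_
_____X_______X____X
_XXX___XXXXX___XX__
position 10 holds X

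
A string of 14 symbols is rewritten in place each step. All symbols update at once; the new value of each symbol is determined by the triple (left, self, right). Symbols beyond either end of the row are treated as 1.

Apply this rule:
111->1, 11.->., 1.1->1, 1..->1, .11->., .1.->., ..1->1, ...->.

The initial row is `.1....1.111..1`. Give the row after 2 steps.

.1.11.1.1.1..1

step 1: 1.1..1.1.1.11.
step 2: .1.11.1.1.1..1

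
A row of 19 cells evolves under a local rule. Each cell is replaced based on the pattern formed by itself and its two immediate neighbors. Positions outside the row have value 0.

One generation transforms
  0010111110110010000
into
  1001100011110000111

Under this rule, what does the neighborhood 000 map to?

At position 0 the neighborhood is 000; the next row has 1 there.

1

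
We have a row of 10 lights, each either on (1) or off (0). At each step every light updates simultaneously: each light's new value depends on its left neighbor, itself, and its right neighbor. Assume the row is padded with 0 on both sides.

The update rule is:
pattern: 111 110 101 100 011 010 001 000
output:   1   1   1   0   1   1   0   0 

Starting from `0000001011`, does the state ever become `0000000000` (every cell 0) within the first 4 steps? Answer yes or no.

step 1: 0000001111
step 2: 0000001111  (fixed point — unchanged through step 4)
step 4 is 0000001111, still not uniform 0

no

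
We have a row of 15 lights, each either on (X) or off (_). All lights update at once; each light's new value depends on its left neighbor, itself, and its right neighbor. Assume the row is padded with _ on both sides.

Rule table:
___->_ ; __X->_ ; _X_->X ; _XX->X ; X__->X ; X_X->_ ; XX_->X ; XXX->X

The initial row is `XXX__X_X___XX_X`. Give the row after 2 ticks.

XXXX_X_XX__XX_X
XXXX_X_XXX_XX_X

XXXX_X_XXX_XX_X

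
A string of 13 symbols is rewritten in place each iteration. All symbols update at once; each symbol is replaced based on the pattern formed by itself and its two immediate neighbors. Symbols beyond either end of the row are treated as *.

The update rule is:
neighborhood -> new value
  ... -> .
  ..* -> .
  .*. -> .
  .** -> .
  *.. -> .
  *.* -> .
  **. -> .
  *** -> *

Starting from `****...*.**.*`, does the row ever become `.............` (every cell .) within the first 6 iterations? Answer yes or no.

***..........
**...........
*............
.............
all cells are . at iteration 4

yes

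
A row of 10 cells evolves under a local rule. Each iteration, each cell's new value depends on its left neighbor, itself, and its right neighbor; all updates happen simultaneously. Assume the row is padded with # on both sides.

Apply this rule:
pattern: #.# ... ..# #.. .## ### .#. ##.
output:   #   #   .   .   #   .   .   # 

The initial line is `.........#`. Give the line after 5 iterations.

#######.#.

iteration 1: .#######.#
iteration 2: ##.....###
iteration 3: .#.###.#..
iteration 4: #.##.##...
iteration 5: #######.#.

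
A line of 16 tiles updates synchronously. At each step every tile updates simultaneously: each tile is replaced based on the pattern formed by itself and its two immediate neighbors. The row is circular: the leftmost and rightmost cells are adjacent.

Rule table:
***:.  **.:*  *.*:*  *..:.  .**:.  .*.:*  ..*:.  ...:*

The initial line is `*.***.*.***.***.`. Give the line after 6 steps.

**..****..**..**
.*.....*...*....
.*.***.*.*.*.***
***..********..*
..*.........*...
*.*.*******.*.**

*.*.*******.*.**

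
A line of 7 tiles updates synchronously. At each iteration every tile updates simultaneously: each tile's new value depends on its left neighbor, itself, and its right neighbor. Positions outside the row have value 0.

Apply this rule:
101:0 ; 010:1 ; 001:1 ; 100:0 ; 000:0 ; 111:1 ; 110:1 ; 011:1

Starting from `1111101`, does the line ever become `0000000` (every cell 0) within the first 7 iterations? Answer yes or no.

no

iteration 1: 1111101  (fixed point — unchanged through iteration 7)
iteration 7 is 1111101, still not uniform 0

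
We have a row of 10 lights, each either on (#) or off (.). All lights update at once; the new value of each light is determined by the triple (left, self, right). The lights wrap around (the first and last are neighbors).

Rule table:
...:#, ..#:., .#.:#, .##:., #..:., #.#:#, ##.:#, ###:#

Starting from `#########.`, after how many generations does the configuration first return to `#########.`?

10

generation 1: .#########
generation 2: #.########
generation 3: ##.#######
generation 4: ###.######
generation 5: ####.#####
generation 6: #####.####
generation 7: ######.###
generation 8: #######.##
generation 9: ########.#
generation 10: #########.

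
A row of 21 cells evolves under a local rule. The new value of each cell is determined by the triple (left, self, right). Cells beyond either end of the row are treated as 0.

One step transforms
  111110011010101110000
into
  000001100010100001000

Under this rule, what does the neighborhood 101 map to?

At position 9 the neighborhood is 101; the next row has 0 there.

0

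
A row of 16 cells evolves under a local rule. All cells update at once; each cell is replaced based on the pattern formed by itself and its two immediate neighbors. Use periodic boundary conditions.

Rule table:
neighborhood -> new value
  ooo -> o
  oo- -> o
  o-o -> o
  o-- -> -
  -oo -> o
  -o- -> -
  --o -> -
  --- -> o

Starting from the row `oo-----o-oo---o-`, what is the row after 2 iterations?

iteration 1: oo-ooo--ooo-o--o
iteration 2: oooooo--oooo---o

oooooo--oooo---o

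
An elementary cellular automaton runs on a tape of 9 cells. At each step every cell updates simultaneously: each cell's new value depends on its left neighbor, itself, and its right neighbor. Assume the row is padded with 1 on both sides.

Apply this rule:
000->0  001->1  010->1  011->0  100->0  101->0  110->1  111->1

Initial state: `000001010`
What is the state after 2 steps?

000011010
000101010

000101010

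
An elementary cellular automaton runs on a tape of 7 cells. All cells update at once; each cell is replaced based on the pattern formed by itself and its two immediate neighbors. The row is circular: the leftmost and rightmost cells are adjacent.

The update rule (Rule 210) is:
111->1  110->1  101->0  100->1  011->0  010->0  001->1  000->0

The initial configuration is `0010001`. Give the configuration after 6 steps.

0000010

step 1: 1101010
step 2: 0100000
step 3: 1010000
step 4: 0001001
step 5: 1010110
step 6: 0000010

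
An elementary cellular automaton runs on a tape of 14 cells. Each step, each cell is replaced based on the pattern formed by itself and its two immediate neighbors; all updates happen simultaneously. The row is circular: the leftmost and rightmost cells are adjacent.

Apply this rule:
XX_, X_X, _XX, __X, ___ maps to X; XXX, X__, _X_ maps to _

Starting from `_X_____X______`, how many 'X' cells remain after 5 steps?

step 1: X__XXXX__XXXXX
step 2: X_XX__X_XX____
step 3: _XXX_X_XXX_XXX
step 4: XX_XX_XX_XXX_X
step 5: _XXXXXXXXX_XXX
count of X: 12

12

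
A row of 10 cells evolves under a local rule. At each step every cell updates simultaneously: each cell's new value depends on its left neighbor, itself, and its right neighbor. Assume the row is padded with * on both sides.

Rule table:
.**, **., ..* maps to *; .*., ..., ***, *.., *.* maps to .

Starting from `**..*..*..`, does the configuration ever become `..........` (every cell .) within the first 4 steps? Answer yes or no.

.*.*..*..*
.....*..**
....*..**.
...*..***.
step 4 is ...*..***., still not uniform .

no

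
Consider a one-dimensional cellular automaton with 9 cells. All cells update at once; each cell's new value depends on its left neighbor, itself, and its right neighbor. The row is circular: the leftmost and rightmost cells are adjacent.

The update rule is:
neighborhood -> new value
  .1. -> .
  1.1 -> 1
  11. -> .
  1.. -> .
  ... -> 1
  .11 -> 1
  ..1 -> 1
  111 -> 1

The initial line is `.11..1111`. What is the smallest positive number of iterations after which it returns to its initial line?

11..1111.
1..1111.1
..1111.11
.1111.11.
1111.11..
111.11..1
11.11..11
1.11..111
.11..1111

9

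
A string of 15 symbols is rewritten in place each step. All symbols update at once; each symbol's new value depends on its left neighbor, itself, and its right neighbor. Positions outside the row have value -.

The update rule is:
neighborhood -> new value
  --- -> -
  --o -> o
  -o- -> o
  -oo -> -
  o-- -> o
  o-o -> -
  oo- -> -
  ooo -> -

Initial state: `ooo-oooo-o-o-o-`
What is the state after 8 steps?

---------o-o-oo
--------oo-o---
-------o---oo--
------ooo-o--o-
-----o----ooooo
----ooo--o-----
---o---oooo----
--ooo-o----o---

--ooo-o----o---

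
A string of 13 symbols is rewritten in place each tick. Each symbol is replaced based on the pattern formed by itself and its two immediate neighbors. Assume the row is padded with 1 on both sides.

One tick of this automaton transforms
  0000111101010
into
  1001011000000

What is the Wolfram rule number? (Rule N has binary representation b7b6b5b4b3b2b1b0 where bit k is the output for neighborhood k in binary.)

146

position 5: 111 → 1  (bit 7 = 1)
position 7: 110 → 0  (bit 6 = 0)
position 8: 101 → 0  (bit 5 = 0)
position 0: 100 → 1  (bit 4 = 1)
position 4: 011 → 0  (bit 3 = 0)
position 9: 010 → 0  (bit 2 = 0)
position 3: 001 → 1  (bit 1 = 1)
position 1: 000 → 0  (bit 0 = 0)
bits b7..b0 = 10010010 = 146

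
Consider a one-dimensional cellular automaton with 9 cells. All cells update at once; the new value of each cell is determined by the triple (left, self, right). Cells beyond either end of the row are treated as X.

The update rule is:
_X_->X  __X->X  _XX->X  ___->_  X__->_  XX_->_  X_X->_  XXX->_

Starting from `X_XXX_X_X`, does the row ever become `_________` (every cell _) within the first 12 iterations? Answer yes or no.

__X___X_X
_XX__XX_X
_X__XX__X
_X_XX__XX
_X_X__XX_
_X_X_XX__
_X_X_X__X
_X_X_X_XX
_X_X_X_X_
_X_X_X_X_  (fixed point — unchanged through iteration 12)
iteration 12 is _X_X_X_X_, still not uniform _

no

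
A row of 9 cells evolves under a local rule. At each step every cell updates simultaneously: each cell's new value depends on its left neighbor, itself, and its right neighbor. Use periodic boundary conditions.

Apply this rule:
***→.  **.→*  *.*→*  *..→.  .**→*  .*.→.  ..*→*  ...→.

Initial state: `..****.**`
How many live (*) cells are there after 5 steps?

.**..****
***.**..*
..****.**  (repeats step 0; period 3)
step 5: ***.**..*
count of *: 6

6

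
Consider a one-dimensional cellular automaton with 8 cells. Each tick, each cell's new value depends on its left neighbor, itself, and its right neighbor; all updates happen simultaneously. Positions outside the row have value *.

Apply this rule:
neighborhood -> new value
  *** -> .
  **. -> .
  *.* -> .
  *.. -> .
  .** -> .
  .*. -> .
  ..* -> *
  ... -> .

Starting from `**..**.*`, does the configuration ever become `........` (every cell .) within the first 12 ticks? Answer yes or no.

no

...*....
..*....*
.*....*.
.....*..
....*..*
...*..*.
..*..*..
.*..*..*
...*..*.  (repeats tick 6; period 3)
tick 12: ...*..*.
tick 12 is ...*..*., still not uniform .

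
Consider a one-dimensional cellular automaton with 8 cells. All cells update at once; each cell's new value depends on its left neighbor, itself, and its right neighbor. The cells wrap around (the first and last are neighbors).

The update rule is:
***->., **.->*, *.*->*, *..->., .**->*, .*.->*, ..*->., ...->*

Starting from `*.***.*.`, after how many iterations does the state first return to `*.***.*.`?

6

iteration 1: ***.****
iteration 2: ..***...
iteration 3: *.*.*.**
iteration 4: *******.
iteration 5: *.....**
iteration 6: *.***.*.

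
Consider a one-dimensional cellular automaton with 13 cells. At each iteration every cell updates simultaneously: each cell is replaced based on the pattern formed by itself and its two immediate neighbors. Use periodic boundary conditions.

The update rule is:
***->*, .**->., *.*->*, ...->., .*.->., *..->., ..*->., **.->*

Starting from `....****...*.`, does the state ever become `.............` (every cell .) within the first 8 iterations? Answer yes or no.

yes

.....***.....
......**.....
.......*.....
.............
all cells are . at iteration 4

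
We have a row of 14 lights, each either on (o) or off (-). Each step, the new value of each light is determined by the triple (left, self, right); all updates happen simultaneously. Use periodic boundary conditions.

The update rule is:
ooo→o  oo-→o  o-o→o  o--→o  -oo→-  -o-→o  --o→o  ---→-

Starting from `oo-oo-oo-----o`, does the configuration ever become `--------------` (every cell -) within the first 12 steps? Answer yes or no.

step 1: ooo-oo-oo---o-
step 2: -ooo-oo-oo-ooo
step 3: o-ooo-oo-oo-oo
step 4: oo-ooo-oo-oo-o
step 5: ooo-ooo-oo-oo-
step 6: -ooo-ooo-oo-oo
step 7: o-ooo-ooo-oo-o
step 8: oo-ooo-ooo-oo-
step 9: -oo-ooo-ooo-oo
step 10: o-oo-ooo-ooo-o
step 11: oo-oo-ooo-ooo-
step 12: -oo-oo-ooo-ooo
step 12 is -oo-oo-ooo-ooo, still not uniform -

no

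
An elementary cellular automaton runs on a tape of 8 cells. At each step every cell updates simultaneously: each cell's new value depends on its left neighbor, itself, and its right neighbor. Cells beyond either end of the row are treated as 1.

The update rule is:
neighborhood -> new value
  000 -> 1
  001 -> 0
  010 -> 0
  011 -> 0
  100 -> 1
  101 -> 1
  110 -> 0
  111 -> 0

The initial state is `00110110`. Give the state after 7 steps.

10001001
01100100
10010010
01001001
10100100
01010010
10101001

10101001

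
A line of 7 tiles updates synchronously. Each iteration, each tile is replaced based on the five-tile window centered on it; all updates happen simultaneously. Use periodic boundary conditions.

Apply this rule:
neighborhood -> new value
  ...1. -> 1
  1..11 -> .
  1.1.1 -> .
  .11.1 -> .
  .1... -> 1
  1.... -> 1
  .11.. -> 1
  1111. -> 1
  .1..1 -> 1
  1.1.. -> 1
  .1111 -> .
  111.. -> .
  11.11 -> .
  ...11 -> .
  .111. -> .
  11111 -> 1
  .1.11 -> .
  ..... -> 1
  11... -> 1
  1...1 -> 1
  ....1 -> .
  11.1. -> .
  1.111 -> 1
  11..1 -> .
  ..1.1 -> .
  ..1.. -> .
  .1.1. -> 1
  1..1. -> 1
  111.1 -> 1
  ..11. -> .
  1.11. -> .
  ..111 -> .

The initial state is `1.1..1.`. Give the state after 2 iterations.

iteration 1: .1111.1
iteration 2: .1.11..

.1.11..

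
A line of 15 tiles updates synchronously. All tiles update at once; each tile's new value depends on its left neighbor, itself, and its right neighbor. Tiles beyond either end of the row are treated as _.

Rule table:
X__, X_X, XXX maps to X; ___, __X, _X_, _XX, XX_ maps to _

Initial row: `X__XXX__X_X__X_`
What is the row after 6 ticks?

tick 1: _X__X_X__X_X__X
tick 2: __X__X_X__X_X__
tick 3: ___X__X_X__X_X_
tick 4: ____X__X_X__X_X
tick 5: _____X__X_X__X_
tick 6: ______X__X_X__X

______X__X_X__X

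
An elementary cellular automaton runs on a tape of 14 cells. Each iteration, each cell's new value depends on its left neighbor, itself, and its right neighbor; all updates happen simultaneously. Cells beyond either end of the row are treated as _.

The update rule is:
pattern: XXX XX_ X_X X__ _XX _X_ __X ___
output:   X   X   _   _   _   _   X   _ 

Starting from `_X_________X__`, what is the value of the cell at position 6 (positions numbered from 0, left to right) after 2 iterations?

_

X_________X___
_________X____
position 6 holds _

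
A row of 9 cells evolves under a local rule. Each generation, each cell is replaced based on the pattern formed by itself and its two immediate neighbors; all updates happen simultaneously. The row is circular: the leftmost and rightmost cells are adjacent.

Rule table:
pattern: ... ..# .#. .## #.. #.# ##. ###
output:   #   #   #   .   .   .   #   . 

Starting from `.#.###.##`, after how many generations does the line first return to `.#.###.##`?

2

.#...#..#
.#.###.##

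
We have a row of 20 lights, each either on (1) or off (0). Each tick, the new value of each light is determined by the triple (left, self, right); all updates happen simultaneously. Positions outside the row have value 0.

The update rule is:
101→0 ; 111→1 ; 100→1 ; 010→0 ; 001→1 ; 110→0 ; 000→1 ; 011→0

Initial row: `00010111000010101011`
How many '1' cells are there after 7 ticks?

12

tick 1: 11100010111100000000
tick 2: 01011100011011111111
tick 3: 10001011100001111110
tick 4: 01110001011110111101
tick 5: 10101110001100011000
tick 6: 00000101110011100111
tick 7: 11111000101101011010
count of 1: 12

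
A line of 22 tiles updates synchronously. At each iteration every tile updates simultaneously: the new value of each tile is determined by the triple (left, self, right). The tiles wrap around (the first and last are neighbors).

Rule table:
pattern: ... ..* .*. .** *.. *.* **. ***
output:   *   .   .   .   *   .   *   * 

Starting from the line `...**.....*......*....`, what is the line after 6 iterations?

.******..*****..*****.

**..*****..*****..****
***..*****..*****..***
****..*****..*****..**
*****..*****..*****..*
******..*****..*****..
.******..*****..*****.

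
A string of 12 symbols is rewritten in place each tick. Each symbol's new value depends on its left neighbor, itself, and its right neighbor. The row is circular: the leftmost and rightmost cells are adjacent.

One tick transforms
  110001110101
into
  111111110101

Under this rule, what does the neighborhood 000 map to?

At position 3 the neighborhood is 000; the next row has 1 there.

1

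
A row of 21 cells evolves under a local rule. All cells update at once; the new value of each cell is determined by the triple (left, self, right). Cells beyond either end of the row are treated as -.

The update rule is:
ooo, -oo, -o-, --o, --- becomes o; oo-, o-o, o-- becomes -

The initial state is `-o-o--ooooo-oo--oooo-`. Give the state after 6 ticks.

o-o-o--oo--ooo--oo--o

oo-o-ooooo--o--oooo--
o--o-oooo--oo-oooo--o
o-oo-ooo--oo--ooo--oo
o-o--oo--oo--ooo--oo-
o-o-oo--oo--ooo--oo--
o-o-o--oo--ooo--oo--o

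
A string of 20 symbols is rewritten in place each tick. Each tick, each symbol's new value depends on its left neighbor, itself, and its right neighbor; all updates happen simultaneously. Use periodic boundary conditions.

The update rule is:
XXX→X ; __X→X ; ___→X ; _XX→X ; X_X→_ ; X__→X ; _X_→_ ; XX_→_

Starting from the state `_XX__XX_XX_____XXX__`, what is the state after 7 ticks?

XX_XXX__X_XXXXXXX_XX
X__XX_XX__XXXXXX__XX
_XXX__X_XXXXXXX_XXXX
_XX_XX__XXXXXX__XXX_
XX__X_XXXXXXX_XXXX_X
X_XX__XXXXXX__XXX__X
__X_XXXXXXX_XXXX_XXX

__X_XXXXXXX_XXXX_XXX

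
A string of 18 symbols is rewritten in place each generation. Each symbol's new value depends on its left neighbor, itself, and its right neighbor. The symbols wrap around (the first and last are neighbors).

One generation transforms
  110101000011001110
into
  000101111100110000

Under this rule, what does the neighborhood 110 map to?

At position 1 the neighborhood is 110; the next row has 0 there.

0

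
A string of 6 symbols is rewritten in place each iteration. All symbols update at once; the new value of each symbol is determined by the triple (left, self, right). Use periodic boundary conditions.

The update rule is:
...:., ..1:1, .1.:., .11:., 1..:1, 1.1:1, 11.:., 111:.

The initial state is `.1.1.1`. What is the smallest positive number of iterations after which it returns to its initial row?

1.1.1.
.1.1.1

2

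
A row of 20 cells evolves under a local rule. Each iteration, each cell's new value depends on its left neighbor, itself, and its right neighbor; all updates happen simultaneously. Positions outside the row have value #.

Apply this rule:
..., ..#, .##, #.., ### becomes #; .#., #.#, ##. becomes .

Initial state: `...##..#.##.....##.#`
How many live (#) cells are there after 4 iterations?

14

iteration 1: ####.##..#.######..#
iteration 2: ###..#.##..#####.###
iteration 3: ##.##..#.######..###
iteration 4: #..#.##..#####.#####
count of #: 14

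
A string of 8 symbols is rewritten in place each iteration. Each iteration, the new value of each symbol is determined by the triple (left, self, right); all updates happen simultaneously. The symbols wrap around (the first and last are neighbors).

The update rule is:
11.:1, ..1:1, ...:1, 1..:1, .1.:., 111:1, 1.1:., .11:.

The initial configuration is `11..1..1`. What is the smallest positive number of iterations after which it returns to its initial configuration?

iteration 1: 1111.11.
iteration 2: .111..1.
iteration 3: 1.1111.1
iteration 4: 1..111..
iteration 5: .11.1111
iteration 6: ..1..111
iteration 7: 11.11.11
iteration 8: 11..1..1

8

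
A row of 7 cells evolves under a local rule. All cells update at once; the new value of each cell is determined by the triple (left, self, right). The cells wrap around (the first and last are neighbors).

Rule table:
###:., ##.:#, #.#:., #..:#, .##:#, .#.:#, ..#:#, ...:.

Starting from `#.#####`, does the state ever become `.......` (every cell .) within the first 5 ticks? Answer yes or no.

#.#....
#.##..#
#.#####  (repeats tick 0; period 3)
tick 5: #.##..#
tick 5 is #.##..#, still not uniform .

no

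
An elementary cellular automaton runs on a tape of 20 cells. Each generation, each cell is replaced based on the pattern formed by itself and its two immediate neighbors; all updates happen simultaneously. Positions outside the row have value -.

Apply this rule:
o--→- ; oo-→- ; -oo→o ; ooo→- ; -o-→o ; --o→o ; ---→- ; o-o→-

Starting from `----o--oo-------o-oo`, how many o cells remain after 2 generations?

---oo-oo-------oo-o-
--oo--o-------oo--o-
count of o: 6

6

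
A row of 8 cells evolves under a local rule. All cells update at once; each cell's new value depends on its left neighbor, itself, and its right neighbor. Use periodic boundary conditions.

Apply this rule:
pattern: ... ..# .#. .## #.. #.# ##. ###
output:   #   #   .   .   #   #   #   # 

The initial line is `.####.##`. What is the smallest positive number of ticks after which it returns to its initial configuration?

#.####.#
##.####.
.##.####
#.##.###
##.##.##
###.##.#
####.##.
.####.##

8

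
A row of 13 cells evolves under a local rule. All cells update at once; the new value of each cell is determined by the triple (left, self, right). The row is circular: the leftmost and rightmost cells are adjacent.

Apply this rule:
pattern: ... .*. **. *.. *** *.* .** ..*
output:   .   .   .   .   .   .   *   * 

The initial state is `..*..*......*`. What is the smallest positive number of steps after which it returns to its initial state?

13

.*..*......*.
*..*......*..
..*......*..*
.*......*..*.
*......*..*..
......*..*..*
.....*..*..*.
....*..*..*..
...*..*..*...
..*..*..*....
.*..*..*.....
*..*..*......
..*..*......*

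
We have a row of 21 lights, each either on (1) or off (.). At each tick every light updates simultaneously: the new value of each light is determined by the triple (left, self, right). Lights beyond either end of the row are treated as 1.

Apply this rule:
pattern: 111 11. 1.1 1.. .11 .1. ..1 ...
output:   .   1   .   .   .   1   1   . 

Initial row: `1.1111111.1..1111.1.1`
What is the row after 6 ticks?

1..11.1.1.1.1.1.1.1.1

tick 1: 1.......1.1.1...1.1..
tick 2: 1......11.1.1..11.1.1
tick 3: 1.....1.1.1.1.1.1.1..
tick 4: 1....11.1.1.1.1.1.1.1
tick 5: 1...1.1.1.1.1.1.1.1..
tick 6: 1..11.1.1.1.1.1.1.1.1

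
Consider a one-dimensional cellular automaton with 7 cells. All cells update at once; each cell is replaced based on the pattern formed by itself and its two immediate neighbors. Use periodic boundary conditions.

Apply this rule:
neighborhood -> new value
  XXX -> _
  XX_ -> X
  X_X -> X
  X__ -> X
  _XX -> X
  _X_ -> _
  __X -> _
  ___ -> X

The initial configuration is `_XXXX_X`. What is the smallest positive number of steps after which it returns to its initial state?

XX__XX_
XXX_XXX
__XXX__
X_X_XXX
XX_XX__
XXXXXX_
X____XX
XXXX_X_
X__XX_X
XX_XXXX
_XXX___
_X_XXXX
X_XX__X
XXXXX_X
____XXX
XXX_X_X
__XX_XX
X_XXXXX
XXX____
X_XXXX_
_XX__XX
XXXX_XX
___XXX_
XX_X_XX
_XX_XX_
_XXXXXX
XX____X
_XXXX_X

28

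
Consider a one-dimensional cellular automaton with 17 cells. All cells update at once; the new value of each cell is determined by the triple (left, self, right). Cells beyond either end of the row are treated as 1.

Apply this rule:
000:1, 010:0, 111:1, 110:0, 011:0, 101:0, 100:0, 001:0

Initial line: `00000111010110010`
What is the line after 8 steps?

01110010000000000
00100000111111110
00001110011111100
01100100001111000
00000001100110010
01111100000000000
00111001111111110
00010000111111100

00010000111111100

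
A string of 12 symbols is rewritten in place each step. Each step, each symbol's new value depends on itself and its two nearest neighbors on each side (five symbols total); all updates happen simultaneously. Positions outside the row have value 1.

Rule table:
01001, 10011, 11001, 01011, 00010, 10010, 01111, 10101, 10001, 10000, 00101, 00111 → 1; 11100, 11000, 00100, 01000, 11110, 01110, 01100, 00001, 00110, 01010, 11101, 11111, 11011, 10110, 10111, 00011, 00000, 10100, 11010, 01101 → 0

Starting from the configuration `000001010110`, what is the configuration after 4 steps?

000110010110

step 1: 010011011000
step 2: 001100000010
step 3: 110001000111
step 4: 000110010110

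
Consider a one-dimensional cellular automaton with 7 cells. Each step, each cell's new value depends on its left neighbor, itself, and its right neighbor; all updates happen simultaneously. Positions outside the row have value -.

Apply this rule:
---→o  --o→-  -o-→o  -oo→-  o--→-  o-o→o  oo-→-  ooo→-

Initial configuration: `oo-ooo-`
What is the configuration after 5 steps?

oooo---

step 1: --o----
step 2: o-o-ooo
step 3: oooo---
step 4: -----oo
step 5: oooo---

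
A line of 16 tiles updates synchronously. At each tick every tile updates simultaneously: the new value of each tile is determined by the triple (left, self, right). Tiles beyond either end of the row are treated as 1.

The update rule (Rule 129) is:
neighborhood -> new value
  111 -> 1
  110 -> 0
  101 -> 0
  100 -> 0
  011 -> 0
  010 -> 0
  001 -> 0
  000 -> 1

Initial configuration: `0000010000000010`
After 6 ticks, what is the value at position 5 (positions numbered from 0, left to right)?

1

tick 1: 0111000111111000
tick 2: 0010010011110010
tick 3: 0000000001100000
tick 4: 0111111100001110
tick 5: 0011111001100100
tick 6: 0001110000000000
position 5 holds 1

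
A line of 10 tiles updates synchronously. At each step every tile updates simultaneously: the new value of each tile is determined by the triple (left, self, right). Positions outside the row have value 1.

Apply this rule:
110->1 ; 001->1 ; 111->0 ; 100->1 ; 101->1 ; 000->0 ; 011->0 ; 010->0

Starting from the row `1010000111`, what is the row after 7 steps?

1101001000
0110110101
1011011010
1101101101
0110110110
1011011011
1101101100

1101101100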